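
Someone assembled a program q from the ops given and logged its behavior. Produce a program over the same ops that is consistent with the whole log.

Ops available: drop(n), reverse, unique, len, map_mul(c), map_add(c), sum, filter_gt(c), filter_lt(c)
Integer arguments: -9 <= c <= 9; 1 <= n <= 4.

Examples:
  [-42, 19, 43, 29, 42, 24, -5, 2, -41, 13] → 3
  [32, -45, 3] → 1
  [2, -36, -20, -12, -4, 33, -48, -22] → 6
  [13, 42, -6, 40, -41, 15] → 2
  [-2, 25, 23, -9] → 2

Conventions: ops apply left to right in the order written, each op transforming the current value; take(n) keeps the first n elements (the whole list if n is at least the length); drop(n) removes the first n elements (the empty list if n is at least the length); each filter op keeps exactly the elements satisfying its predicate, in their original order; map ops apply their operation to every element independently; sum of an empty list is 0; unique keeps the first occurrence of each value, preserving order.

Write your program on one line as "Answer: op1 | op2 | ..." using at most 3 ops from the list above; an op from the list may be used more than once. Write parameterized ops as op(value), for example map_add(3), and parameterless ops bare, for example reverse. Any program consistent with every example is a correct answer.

filter_lt(-1) | map_mul(4) | len

Check, running the answer program on each example:
  [-42, 19, 43, 29, 42, 24, -5, 2, -41, 13] -> [-42, -5, -41] -> [-168, -20, -164] -> 3
  [32, -45, 3] -> [-45] -> [-180] -> 1
  [2, -36, -20, -12, -4, 33, -48, -22] -> [-36, -20, -12, -4, -48, -22] -> [-144, -80, -48, -16, -192, -88] -> 6
  [13, 42, -6, 40, -41, 15] -> [-6, -41] -> [-24, -164] -> 2
  [-2, 25, 23, -9] -> [-2, -9] -> [-8, -36] -> 2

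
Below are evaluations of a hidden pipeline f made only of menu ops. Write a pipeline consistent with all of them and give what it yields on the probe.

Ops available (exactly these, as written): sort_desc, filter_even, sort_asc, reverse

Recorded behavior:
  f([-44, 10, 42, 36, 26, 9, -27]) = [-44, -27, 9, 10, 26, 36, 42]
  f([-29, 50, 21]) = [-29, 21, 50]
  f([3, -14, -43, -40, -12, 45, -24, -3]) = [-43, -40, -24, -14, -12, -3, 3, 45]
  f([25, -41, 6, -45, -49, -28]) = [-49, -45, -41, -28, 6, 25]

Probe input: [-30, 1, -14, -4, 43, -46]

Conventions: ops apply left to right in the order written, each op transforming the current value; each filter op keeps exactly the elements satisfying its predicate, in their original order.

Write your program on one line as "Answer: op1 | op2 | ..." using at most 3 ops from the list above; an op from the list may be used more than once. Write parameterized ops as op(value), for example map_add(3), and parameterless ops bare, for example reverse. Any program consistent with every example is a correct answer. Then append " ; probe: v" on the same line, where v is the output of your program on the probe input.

sort_desc | reverse ; probe: [-46, -30, -14, -4, 1, 43]

Check, running the answer program on each example:
  [-44, 10, 42, 36, 26, 9, -27] -> [42, 36, 26, 10, 9, -27, -44] -> [-44, -27, 9, 10, 26, 36, 42]
  [-29, 50, 21] -> [50, 21, -29] -> [-29, 21, 50]
  [3, -14, -43, -40, -12, 45, -24, -3] -> [45, 3, -3, -12, -14, -24, -40, -43] -> [-43, -40, -24, -14, -12, -3, 3, 45]
  [25, -41, 6, -45, -49, -28] -> [25, 6, -28, -41, -45, -49] -> [-49, -45, -41, -28, 6, 25]
  probe: [-30, 1, -14, -4, 43, -46] -> [43, 1, -4, -14, -30, -46] -> [-46, -30, -14, -4, 1, 43]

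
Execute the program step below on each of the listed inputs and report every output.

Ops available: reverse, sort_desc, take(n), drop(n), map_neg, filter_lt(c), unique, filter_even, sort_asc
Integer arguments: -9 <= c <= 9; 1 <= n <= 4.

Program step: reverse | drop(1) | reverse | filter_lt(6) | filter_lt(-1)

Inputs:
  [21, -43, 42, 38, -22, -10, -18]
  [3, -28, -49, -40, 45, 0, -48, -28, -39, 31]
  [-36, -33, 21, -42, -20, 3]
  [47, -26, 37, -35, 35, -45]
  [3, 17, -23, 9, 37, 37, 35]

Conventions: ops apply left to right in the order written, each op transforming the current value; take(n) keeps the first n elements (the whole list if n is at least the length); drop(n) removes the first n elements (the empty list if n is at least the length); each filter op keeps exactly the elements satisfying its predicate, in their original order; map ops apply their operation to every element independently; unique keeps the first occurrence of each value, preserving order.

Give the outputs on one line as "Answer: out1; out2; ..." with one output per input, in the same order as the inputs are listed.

Execution, op by op:
  [21, -43, 42, 38, -22, -10, -18] -> [-18, -10, -22, 38, 42, -43, 21] -> [-10, -22, 38, 42, -43, 21] -> [21, -43, 42, 38, -22, -10] -> [-43, -22, -10] -> [-43, -22, -10]
  [3, -28, -49, -40, 45, 0, -48, -28, -39, 31] -> [31, -39, -28, -48, 0, 45, -40, -49, -28, 3] -> [-39, -28, -48, 0, 45, -40, -49, -28, 3] -> [3, -28, -49, -40, 45, 0, -48, -28, -39] -> [3, -28, -49, -40, 0, -48, -28, -39] -> [-28, -49, -40, -48, -28, -39]
  [-36, -33, 21, -42, -20, 3] -> [3, -20, -42, 21, -33, -36] -> [-20, -42, 21, -33, -36] -> [-36, -33, 21, -42, -20] -> [-36, -33, -42, -20] -> [-36, -33, -42, -20]
  [47, -26, 37, -35, 35, -45] -> [-45, 35, -35, 37, -26, 47] -> [35, -35, 37, -26, 47] -> [47, -26, 37, -35, 35] -> [-26, -35] -> [-26, -35]
  [3, 17, -23, 9, 37, 37, 35] -> [35, 37, 37, 9, -23, 17, 3] -> [37, 37, 9, -23, 17, 3] -> [3, 17, -23, 9, 37, 37] -> [3, -23] -> [-23]

[-43, -22, -10]; [-28, -49, -40, -48, -28, -39]; [-36, -33, -42, -20]; [-26, -35]; [-23]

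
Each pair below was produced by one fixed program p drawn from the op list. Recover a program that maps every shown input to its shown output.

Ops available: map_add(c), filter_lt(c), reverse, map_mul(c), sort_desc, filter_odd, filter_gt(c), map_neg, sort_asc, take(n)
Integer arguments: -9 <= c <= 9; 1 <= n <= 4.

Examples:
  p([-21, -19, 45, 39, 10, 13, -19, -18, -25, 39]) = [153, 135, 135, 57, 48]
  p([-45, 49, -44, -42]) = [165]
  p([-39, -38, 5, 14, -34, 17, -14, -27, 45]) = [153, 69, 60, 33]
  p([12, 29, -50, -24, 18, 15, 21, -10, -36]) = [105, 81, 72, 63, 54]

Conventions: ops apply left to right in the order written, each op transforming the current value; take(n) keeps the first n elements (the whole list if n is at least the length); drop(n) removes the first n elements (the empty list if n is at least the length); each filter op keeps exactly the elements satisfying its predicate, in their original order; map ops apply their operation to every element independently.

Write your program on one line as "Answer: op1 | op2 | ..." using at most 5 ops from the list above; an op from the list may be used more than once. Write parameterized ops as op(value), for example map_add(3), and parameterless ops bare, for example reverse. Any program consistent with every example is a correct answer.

map_add(6) | filter_gt(7) | map_mul(3) | sort_desc

Check, running the answer program on each example:
  [-21, -19, 45, 39, 10, 13, -19, -18, -25, 39] -> [-15, -13, 51, 45, 16, 19, -13, -12, -19, 45] -> [51, 45, 16, 19, 45] -> [153, 135, 48, 57, 135] -> [153, 135, 135, 57, 48]
  [-45, 49, -44, -42] -> [-39, 55, -38, -36] -> [55] -> [165] -> [165]
  [-39, -38, 5, 14, -34, 17, -14, -27, 45] -> [-33, -32, 11, 20, -28, 23, -8, -21, 51] -> [11, 20, 23, 51] -> [33, 60, 69, 153] -> [153, 69, 60, 33]
  [12, 29, -50, -24, 18, 15, 21, -10, -36] -> [18, 35, -44, -18, 24, 21, 27, -4, -30] -> [18, 35, 24, 21, 27] -> [54, 105, 72, 63, 81] -> [105, 81, 72, 63, 54]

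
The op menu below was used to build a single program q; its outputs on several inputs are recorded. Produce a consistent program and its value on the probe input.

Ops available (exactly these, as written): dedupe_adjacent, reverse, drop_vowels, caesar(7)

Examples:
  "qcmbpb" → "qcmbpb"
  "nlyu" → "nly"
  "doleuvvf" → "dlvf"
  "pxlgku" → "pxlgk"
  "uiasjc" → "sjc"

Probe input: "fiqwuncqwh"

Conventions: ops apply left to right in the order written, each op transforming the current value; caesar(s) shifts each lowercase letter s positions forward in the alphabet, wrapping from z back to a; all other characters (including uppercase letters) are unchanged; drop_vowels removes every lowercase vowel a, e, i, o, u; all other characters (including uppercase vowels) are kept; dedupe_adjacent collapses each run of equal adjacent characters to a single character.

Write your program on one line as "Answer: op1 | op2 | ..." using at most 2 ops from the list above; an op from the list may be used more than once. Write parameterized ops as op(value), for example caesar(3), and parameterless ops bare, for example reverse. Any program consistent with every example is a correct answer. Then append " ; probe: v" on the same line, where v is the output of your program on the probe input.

drop_vowels | dedupe_adjacent ; probe: "fqwncqwh"

Check, running the answer program on each example:
  "qcmbpb" -> "qcmbpb" -> "qcmbpb"
  "nlyu" -> "nly" -> "nly"
  "doleuvvf" -> "dlvvf" -> "dlvf"
  "pxlgku" -> "pxlgk" -> "pxlgk"
  "uiasjc" -> "sjc" -> "sjc"
  probe: "fiqwuncqwh" -> "fqwncqwh" -> "fqwncqwh"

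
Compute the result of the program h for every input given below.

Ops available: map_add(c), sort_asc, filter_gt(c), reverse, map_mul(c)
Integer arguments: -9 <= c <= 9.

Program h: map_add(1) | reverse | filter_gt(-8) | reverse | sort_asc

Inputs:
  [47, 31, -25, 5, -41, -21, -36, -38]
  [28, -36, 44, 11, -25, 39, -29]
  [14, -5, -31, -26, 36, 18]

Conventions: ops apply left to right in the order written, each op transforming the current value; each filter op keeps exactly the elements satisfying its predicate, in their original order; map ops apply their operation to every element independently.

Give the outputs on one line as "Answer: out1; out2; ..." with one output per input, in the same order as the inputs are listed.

[6, 32, 48]; [12, 29, 40, 45]; [-4, 15, 19, 37]

Execution, op by op:
  [47, 31, -25, 5, -41, -21, -36, -38] -> [48, 32, -24, 6, -40, -20, -35, -37] -> [-37, -35, -20, -40, 6, -24, 32, 48] -> [6, 32, 48] -> [48, 32, 6] -> [6, 32, 48]
  [28, -36, 44, 11, -25, 39, -29] -> [29, -35, 45, 12, -24, 40, -28] -> [-28, 40, -24, 12, 45, -35, 29] -> [40, 12, 45, 29] -> [29, 45, 12, 40] -> [12, 29, 40, 45]
  [14, -5, -31, -26, 36, 18] -> [15, -4, -30, -25, 37, 19] -> [19, 37, -25, -30, -4, 15] -> [19, 37, -4, 15] -> [15, -4, 37, 19] -> [-4, 15, 19, 37]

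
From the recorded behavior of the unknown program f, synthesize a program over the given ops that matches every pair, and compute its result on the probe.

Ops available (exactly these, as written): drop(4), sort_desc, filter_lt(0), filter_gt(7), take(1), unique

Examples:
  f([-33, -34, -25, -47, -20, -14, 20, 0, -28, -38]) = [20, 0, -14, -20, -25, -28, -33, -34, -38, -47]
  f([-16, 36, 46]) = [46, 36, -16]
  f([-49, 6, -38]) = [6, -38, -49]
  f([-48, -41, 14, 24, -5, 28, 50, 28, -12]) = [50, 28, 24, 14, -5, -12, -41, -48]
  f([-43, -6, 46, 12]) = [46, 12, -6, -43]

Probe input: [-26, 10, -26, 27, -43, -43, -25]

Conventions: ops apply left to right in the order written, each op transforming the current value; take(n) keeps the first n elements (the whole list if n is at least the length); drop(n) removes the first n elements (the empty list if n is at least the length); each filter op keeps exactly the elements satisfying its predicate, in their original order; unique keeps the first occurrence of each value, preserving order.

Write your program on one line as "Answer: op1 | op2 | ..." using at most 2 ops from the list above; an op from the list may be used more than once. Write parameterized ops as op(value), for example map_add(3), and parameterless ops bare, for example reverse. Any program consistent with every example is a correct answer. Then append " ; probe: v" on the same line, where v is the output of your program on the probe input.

unique | sort_desc ; probe: [27, 10, -25, -26, -43]

Check, running the answer program on each example:
  [-33, -34, -25, -47, -20, -14, 20, 0, -28, -38] -> [-33, -34, -25, -47, -20, -14, 20, 0, -28, -38] -> [20, 0, -14, -20, -25, -28, -33, -34, -38, -47]
  [-16, 36, 46] -> [-16, 36, 46] -> [46, 36, -16]
  [-49, 6, -38] -> [-49, 6, -38] -> [6, -38, -49]
  [-48, -41, 14, 24, -5, 28, 50, 28, -12] -> [-48, -41, 14, 24, -5, 28, 50, -12] -> [50, 28, 24, 14, -5, -12, -41, -48]
  [-43, -6, 46, 12] -> [-43, -6, 46, 12] -> [46, 12, -6, -43]
  probe: [-26, 10, -26, 27, -43, -43, -25] -> [-26, 10, 27, -43, -25] -> [27, 10, -25, -26, -43]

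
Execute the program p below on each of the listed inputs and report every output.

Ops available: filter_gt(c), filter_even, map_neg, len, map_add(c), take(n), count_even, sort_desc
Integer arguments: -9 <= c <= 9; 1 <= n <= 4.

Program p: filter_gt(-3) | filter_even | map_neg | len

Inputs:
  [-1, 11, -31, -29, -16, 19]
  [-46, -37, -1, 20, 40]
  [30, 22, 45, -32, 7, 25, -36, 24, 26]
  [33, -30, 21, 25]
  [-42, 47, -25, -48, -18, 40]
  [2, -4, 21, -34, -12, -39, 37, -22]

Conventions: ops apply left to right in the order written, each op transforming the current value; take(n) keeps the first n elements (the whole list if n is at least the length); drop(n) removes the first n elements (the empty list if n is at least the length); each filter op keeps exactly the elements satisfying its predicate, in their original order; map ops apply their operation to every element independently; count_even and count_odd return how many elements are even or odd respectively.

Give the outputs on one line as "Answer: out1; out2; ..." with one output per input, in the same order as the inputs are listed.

0; 2; 4; 0; 1; 1

Execution, op by op:
  [-1, 11, -31, -29, -16, 19] -> [-1, 11, 19] -> [] -> [] -> 0
  [-46, -37, -1, 20, 40] -> [-1, 20, 40] -> [20, 40] -> [-20, -40] -> 2
  [30, 22, 45, -32, 7, 25, -36, 24, 26] -> [30, 22, 45, 7, 25, 24, 26] -> [30, 22, 24, 26] -> [-30, -22, -24, -26] -> 4
  [33, -30, 21, 25] -> [33, 21, 25] -> [] -> [] -> 0
  [-42, 47, -25, -48, -18, 40] -> [47, 40] -> [40] -> [-40] -> 1
  [2, -4, 21, -34, -12, -39, 37, -22] -> [2, 21, 37] -> [2] -> [-2] -> 1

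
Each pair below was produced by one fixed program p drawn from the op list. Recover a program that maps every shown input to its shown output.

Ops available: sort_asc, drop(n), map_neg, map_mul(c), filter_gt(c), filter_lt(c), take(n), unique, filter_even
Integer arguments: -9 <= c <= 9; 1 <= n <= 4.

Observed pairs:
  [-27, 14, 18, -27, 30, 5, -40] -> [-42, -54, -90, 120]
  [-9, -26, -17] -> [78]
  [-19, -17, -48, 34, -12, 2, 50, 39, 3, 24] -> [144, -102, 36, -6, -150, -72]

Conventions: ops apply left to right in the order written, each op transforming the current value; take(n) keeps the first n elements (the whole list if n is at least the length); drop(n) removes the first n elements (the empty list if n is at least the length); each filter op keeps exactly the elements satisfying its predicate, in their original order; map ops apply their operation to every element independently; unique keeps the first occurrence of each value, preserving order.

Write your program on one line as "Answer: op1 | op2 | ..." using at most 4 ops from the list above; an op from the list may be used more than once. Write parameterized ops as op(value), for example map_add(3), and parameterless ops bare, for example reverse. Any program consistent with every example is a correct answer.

map_neg | filter_even | map_mul(3)

Check, running the answer program on each example:
  [-27, 14, 18, -27, 30, 5, -40] -> [27, -14, -18, 27, -30, -5, 40] -> [-14, -18, -30, 40] -> [-42, -54, -90, 120]
  [-9, -26, -17] -> [9, 26, 17] -> [26] -> [78]
  [-19, -17, -48, 34, -12, 2, 50, 39, 3, 24] -> [19, 17, 48, -34, 12, -2, -50, -39, -3, -24] -> [48, -34, 12, -2, -50, -24] -> [144, -102, 36, -6, -150, -72]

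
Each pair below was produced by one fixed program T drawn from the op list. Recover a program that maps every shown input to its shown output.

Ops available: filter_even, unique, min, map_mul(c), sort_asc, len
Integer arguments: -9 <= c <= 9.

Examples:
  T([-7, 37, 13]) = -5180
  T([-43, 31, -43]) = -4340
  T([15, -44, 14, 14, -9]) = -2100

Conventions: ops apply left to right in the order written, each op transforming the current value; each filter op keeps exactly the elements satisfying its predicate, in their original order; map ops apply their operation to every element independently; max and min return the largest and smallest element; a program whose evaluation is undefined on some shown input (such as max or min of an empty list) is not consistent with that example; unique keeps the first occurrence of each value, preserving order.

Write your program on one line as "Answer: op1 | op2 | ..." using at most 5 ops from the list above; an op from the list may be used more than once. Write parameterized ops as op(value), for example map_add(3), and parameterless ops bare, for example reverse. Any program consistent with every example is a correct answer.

map_mul(7) | map_mul(5) | sort_asc | map_mul(-4) | min

Check, running the answer program on each example:
  [-7, 37, 13] -> [-49, 259, 91] -> [-245, 1295, 455] -> [-245, 455, 1295] -> [980, -1820, -5180] -> -5180
  [-43, 31, -43] -> [-301, 217, -301] -> [-1505, 1085, -1505] -> [-1505, -1505, 1085] -> [6020, 6020, -4340] -> -4340
  [15, -44, 14, 14, -9] -> [105, -308, 98, 98, -63] -> [525, -1540, 490, 490, -315] -> [-1540, -315, 490, 490, 525] -> [6160, 1260, -1960, -1960, -2100] -> -2100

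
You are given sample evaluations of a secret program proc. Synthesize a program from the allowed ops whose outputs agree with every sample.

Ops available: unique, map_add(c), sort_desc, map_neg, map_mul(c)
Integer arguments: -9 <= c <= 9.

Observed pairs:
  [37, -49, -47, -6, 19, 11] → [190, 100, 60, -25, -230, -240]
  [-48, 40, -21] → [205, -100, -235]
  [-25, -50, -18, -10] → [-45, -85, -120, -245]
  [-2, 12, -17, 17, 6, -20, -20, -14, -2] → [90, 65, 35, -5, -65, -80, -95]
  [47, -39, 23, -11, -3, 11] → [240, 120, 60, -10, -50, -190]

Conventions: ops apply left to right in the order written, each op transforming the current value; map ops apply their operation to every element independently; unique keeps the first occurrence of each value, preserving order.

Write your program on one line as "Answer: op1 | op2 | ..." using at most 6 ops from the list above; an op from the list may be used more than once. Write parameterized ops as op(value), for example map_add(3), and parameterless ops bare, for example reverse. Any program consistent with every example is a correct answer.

sort_desc | map_add(1) | map_neg | map_mul(-5) | unique

Check, running the answer program on each example:
  [37, -49, -47, -6, 19, 11] -> [37, 19, 11, -6, -47, -49] -> [38, 20, 12, -5, -46, -48] -> [-38, -20, -12, 5, 46, 48] -> [190, 100, 60, -25, -230, -240] -> [190, 100, 60, -25, -230, -240]
  [-48, 40, -21] -> [40, -21, -48] -> [41, -20, -47] -> [-41, 20, 47] -> [205, -100, -235] -> [205, -100, -235]
  [-25, -50, -18, -10] -> [-10, -18, -25, -50] -> [-9, -17, -24, -49] -> [9, 17, 24, 49] -> [-45, -85, -120, -245] -> [-45, -85, -120, -245]
  [-2, 12, -17, 17, 6, -20, -20, -14, -2] -> [17, 12, 6, -2, -2, -14, -17, -20, -20] -> [18, 13, 7, -1, -1, -13, -16, -19, -19] -> [-18, -13, -7, 1, 1, 13, 16, 19, 19] -> [90, 65, 35, -5, -5, -65, -80, -95, -95] -> [90, 65, 35, -5, -65, -80, -95]
  [47, -39, 23, -11, -3, 11] -> [47, 23, 11, -3, -11, -39] -> [48, 24, 12, -2, -10, -38] -> [-48, -24, -12, 2, 10, 38] -> [240, 120, 60, -10, -50, -190] -> [240, 120, 60, -10, -50, -190]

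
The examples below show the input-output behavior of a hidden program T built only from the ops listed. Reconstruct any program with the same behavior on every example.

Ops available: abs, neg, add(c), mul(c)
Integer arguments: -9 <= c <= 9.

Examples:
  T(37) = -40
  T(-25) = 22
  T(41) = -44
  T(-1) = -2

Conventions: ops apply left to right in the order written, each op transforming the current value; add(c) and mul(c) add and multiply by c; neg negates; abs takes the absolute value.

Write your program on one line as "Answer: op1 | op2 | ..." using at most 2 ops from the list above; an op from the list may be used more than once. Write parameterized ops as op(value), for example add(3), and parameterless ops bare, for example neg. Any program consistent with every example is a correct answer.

add(3) | neg

Check, running the answer program on each example:
  37 -> 40 -> -40
  -25 -> -22 -> 22
  41 -> 44 -> -44
  -1 -> 2 -> -2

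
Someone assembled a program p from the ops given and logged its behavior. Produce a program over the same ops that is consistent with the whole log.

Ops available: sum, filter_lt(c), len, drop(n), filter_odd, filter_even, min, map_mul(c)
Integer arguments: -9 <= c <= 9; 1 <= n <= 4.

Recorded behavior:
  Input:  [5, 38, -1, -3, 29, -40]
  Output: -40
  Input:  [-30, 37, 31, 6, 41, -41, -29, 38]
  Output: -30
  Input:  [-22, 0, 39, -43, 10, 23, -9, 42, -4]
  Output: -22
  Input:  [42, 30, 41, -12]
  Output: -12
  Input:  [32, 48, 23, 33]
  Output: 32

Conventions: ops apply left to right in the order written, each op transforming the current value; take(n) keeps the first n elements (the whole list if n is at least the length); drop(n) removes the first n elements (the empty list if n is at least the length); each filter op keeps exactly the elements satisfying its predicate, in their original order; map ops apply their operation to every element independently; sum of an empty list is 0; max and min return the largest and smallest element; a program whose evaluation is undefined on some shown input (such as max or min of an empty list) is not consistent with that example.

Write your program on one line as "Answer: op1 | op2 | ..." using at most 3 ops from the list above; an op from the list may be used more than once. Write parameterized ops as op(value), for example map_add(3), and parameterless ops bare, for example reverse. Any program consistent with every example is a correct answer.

filter_even | min

Check, running the answer program on each example:
  [5, 38, -1, -3, 29, -40] -> [38, -40] -> -40
  [-30, 37, 31, 6, 41, -41, -29, 38] -> [-30, 6, 38] -> -30
  [-22, 0, 39, -43, 10, 23, -9, 42, -4] -> [-22, 0, 10, 42, -4] -> -22
  [42, 30, 41, -12] -> [42, 30, -12] -> -12
  [32, 48, 23, 33] -> [32, 48] -> 32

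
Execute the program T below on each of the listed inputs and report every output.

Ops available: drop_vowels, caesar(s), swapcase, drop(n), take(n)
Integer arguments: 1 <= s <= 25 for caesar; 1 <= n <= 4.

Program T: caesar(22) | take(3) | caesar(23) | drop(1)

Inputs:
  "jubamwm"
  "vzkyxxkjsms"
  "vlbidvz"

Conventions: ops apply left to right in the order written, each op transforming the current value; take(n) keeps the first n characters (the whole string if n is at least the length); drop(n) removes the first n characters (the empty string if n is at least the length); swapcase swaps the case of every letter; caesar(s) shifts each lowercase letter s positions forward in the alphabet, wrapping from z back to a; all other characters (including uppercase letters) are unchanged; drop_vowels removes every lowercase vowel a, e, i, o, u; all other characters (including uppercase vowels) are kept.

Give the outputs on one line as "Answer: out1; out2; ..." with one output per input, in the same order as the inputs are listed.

Execution, op by op:
  "jubamwm" -> "fqxwisi" -> "fqx" -> "cnu" -> "nu"
  "vzkyxxkjsms" -> "rvguttgfoio" -> "rvg" -> "osd" -> "sd"
  "vlbidvz" -> "rhxezrv" -> "rhx" -> "oeu" -> "eu"

"nu"; "sd"; "eu"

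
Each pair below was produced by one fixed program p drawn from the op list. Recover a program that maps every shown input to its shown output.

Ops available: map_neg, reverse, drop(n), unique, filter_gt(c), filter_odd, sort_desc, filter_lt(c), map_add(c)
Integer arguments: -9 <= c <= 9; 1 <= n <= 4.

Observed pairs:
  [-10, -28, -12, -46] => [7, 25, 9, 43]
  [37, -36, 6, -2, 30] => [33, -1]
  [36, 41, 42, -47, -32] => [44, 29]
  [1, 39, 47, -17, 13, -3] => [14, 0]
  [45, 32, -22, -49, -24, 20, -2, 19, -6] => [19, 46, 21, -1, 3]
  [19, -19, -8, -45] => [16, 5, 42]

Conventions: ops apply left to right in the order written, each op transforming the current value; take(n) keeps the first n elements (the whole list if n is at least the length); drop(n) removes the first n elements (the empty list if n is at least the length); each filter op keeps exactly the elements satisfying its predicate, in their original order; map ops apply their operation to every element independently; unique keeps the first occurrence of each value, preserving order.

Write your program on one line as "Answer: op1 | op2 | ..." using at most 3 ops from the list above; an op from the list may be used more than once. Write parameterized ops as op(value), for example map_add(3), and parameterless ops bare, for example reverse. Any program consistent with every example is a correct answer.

filter_lt(0) | map_neg | map_add(-3)

Check, running the answer program on each example:
  [-10, -28, -12, -46] -> [-10, -28, -12, -46] -> [10, 28, 12, 46] -> [7, 25, 9, 43]
  [37, -36, 6, -2, 30] -> [-36, -2] -> [36, 2] -> [33, -1]
  [36, 41, 42, -47, -32] -> [-47, -32] -> [47, 32] -> [44, 29]
  [1, 39, 47, -17, 13, -3] -> [-17, -3] -> [17, 3] -> [14, 0]
  [45, 32, -22, -49, -24, 20, -2, 19, -6] -> [-22, -49, -24, -2, -6] -> [22, 49, 24, 2, 6] -> [19, 46, 21, -1, 3]
  [19, -19, -8, -45] -> [-19, -8, -45] -> [19, 8, 45] -> [16, 5, 42]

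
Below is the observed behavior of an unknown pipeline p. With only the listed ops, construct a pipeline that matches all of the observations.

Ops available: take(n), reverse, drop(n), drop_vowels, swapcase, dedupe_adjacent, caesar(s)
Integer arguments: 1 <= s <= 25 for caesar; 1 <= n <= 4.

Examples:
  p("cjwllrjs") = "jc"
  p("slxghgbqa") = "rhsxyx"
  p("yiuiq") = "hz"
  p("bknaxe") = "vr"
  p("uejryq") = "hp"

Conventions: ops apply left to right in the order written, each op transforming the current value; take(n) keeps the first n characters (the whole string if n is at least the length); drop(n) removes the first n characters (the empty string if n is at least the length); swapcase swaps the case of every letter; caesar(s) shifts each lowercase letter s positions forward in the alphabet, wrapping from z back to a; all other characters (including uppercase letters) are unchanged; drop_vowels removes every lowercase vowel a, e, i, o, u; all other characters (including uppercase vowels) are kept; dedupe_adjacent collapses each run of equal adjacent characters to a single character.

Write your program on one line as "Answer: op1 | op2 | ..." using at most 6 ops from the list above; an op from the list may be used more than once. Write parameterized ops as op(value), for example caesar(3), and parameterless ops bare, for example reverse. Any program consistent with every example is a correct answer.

caesar(10) | drop(3) | dedupe_adjacent | reverse | caesar(7) | drop_vowels

Check, running the answer program on each example:
  "cjwllrjs" -> "mtgvvbtc" -> "vvbtc" -> "vbtc" -> "ctbv" -> "jaic" -> "jc"
  "slxghgbqa" -> "cvhqrqlak" -> "qrqlak" -> "qrqlak" -> "kalqrq" -> "rhsxyx" -> "rhsxyx"
  "yiuiq" -> "isesa" -> "sa" -> "sa" -> "as" -> "hz" -> "hz"
  "bknaxe" -> "luxkho" -> "kho" -> "kho" -> "ohk" -> "vor" -> "vr"
  "uejryq" -> "eotbia" -> "bia" -> "bia" -> "aib" -> "hpi" -> "hp"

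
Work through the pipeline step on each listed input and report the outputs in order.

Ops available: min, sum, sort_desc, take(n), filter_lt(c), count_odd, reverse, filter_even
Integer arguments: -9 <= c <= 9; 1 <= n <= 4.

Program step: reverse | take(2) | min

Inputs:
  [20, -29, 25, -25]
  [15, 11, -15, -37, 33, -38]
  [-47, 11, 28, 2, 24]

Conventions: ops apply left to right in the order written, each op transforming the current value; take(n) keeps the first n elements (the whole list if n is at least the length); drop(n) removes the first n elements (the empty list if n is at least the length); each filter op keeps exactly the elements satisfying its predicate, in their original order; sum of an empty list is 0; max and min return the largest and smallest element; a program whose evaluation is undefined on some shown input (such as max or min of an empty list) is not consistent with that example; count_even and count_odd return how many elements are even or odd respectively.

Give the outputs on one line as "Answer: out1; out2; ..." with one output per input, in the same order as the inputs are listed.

Execution, op by op:
  [20, -29, 25, -25] -> [-25, 25, -29, 20] -> [-25, 25] -> -25
  [15, 11, -15, -37, 33, -38] -> [-38, 33, -37, -15, 11, 15] -> [-38, 33] -> -38
  [-47, 11, 28, 2, 24] -> [24, 2, 28, 11, -47] -> [24, 2] -> 2

-25; -38; 2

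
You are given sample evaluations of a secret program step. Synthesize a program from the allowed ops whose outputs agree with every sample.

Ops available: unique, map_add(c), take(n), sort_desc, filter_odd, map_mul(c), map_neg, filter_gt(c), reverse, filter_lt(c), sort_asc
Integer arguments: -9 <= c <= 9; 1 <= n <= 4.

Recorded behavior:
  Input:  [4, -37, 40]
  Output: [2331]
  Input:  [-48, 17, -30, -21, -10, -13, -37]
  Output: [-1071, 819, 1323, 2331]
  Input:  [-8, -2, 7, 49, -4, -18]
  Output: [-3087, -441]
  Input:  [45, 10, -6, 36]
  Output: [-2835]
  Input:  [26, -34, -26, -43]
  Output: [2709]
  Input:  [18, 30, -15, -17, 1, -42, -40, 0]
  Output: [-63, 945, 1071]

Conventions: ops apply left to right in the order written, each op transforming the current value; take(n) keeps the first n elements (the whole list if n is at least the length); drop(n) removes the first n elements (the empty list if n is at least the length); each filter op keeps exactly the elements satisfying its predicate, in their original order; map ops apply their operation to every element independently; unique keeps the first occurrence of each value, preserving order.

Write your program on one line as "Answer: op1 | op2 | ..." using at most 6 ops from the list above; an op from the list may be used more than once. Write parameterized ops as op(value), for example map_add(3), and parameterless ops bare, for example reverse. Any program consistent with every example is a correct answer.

map_mul(-7) | reverse | sort_asc | map_mul(9) | filter_odd

Check, running the answer program on each example:
  [4, -37, 40] -> [-28, 259, -280] -> [-280, 259, -28] -> [-280, -28, 259] -> [-2520, -252, 2331] -> [2331]
  [-48, 17, -30, -21, -10, -13, -37] -> [336, -119, 210, 147, 70, 91, 259] -> [259, 91, 70, 147, 210, -119, 336] -> [-119, 70, 91, 147, 210, 259, 336] -> [-1071, 630, 819, 1323, 1890, 2331, 3024] -> [-1071, 819, 1323, 2331]
  [-8, -2, 7, 49, -4, -18] -> [56, 14, -49, -343, 28, 126] -> [126, 28, -343, -49, 14, 56] -> [-343, -49, 14, 28, 56, 126] -> [-3087, -441, 126, 252, 504, 1134] -> [-3087, -441]
  [45, 10, -6, 36] -> [-315, -70, 42, -252] -> [-252, 42, -70, -315] -> [-315, -252, -70, 42] -> [-2835, -2268, -630, 378] -> [-2835]
  [26, -34, -26, -43] -> [-182, 238, 182, 301] -> [301, 182, 238, -182] -> [-182, 182, 238, 301] -> [-1638, 1638, 2142, 2709] -> [2709]
  [18, 30, -15, -17, 1, -42, -40, 0] -> [-126, -210, 105, 119, -7, 294, 280, 0] -> [0, 280, 294, -7, 119, 105, -210, -126] -> [-210, -126, -7, 0, 105, 119, 280, 294] -> [-1890, -1134, -63, 0, 945, 1071, 2520, 2646] -> [-63, 945, 1071]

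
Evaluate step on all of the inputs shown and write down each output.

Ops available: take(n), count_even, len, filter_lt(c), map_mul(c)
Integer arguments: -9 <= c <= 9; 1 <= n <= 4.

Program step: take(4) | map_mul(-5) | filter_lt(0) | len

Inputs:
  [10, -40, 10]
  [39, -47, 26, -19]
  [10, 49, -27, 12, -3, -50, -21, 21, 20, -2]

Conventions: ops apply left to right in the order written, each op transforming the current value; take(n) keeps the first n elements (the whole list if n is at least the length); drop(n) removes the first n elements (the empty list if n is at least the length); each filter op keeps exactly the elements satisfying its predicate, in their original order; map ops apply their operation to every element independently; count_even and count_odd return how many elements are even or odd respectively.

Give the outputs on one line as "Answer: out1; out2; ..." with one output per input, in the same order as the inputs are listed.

Execution, op by op:
  [10, -40, 10] -> [10, -40, 10] -> [-50, 200, -50] -> [-50, -50] -> 2
  [39, -47, 26, -19] -> [39, -47, 26, -19] -> [-195, 235, -130, 95] -> [-195, -130] -> 2
  [10, 49, -27, 12, -3, -50, -21, 21, 20, -2] -> [10, 49, -27, 12] -> [-50, -245, 135, -60] -> [-50, -245, -60] -> 3

2; 2; 3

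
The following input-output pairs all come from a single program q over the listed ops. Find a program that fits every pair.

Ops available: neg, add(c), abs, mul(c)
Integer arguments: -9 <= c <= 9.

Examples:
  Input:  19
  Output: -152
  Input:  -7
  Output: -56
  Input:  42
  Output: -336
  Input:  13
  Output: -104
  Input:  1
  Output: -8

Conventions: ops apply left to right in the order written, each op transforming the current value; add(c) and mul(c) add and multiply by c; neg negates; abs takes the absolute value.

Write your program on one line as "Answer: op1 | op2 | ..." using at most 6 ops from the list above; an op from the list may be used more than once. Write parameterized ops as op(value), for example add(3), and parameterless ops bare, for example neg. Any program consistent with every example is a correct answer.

abs | mul(-2) | neg | mul(4) | mul(-1)

Check, running the answer program on each example:
  19 -> 19 -> -38 -> 38 -> 152 -> -152
  -7 -> 7 -> -14 -> 14 -> 56 -> -56
  42 -> 42 -> -84 -> 84 -> 336 -> -336
  13 -> 13 -> -26 -> 26 -> 104 -> -104
  1 -> 1 -> -2 -> 2 -> 8 -> -8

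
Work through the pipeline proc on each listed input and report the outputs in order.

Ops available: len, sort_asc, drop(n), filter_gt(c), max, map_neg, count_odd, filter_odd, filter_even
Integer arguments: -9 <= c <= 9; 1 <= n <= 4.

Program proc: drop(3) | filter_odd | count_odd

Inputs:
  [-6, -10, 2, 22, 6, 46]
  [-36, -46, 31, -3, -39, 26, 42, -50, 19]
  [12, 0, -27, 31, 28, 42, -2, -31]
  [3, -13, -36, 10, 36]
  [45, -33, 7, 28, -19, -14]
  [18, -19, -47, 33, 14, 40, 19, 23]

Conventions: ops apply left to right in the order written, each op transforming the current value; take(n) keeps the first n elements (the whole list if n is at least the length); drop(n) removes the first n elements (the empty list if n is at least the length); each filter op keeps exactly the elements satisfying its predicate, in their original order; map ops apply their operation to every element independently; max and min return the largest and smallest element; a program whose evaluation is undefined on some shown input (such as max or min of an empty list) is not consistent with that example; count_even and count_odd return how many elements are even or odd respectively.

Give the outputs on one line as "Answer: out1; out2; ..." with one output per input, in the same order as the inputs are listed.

Execution, op by op:
  [-6, -10, 2, 22, 6, 46] -> [22, 6, 46] -> [] -> 0
  [-36, -46, 31, -3, -39, 26, 42, -50, 19] -> [-3, -39, 26, 42, -50, 19] -> [-3, -39, 19] -> 3
  [12, 0, -27, 31, 28, 42, -2, -31] -> [31, 28, 42, -2, -31] -> [31, -31] -> 2
  [3, -13, -36, 10, 36] -> [10, 36] -> [] -> 0
  [45, -33, 7, 28, -19, -14] -> [28, -19, -14] -> [-19] -> 1
  [18, -19, -47, 33, 14, 40, 19, 23] -> [33, 14, 40, 19, 23] -> [33, 19, 23] -> 3

0; 3; 2; 0; 1; 3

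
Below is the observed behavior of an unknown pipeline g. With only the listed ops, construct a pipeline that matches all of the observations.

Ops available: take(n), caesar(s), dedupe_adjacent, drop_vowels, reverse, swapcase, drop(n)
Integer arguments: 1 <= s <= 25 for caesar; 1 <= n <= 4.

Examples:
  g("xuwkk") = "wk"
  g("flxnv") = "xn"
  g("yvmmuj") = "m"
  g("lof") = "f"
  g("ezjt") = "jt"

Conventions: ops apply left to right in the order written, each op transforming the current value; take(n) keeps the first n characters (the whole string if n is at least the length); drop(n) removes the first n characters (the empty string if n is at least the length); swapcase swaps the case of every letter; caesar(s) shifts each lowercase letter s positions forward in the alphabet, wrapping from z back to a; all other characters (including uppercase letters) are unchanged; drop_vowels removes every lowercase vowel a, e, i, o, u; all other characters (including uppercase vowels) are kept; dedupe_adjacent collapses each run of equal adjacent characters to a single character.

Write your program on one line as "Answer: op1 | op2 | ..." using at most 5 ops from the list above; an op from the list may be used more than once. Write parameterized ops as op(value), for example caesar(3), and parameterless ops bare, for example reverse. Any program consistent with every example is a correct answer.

take(4) | caesar(7) | drop(2) | caesar(19) | dedupe_adjacent

Check, running the answer program on each example:
  "xuwkk" -> "xuwk" -> "ebdr" -> "dr" -> "wk" -> "wk"
  "flxnv" -> "flxn" -> "mseu" -> "eu" -> "xn" -> "xn"
  "yvmmuj" -> "yvmm" -> "fctt" -> "tt" -> "mm" -> "m"
  "lof" -> "lof" -> "svm" -> "m" -> "f" -> "f"
  "ezjt" -> "ezjt" -> "lgqa" -> "qa" -> "jt" -> "jt"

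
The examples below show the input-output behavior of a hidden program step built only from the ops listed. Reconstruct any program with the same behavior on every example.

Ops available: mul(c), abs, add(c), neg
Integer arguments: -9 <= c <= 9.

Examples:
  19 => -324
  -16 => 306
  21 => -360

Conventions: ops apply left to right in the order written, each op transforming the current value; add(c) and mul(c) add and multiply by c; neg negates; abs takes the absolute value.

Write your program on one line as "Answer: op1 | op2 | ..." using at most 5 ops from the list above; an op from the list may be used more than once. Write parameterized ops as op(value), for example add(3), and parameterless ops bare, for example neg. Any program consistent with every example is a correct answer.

mul(2) | neg | add(2) | mul(9)

Check, running the answer program on each example:
  19 -> 38 -> -38 -> -36 -> -324
  -16 -> -32 -> 32 -> 34 -> 306
  21 -> 42 -> -42 -> -40 -> -360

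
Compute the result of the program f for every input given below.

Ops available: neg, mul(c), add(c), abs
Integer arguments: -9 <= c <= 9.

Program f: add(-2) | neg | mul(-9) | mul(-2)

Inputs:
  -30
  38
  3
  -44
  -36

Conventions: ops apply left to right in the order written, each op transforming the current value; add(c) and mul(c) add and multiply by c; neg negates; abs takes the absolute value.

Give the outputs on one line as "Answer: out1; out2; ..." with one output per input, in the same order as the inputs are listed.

Execution, op by op:
  -30 -> -32 -> 32 -> -288 -> 576
  38 -> 36 -> -36 -> 324 -> -648
  3 -> 1 -> -1 -> 9 -> -18
  -44 -> -46 -> 46 -> -414 -> 828
  -36 -> -38 -> 38 -> -342 -> 684

576; -648; -18; 828; 684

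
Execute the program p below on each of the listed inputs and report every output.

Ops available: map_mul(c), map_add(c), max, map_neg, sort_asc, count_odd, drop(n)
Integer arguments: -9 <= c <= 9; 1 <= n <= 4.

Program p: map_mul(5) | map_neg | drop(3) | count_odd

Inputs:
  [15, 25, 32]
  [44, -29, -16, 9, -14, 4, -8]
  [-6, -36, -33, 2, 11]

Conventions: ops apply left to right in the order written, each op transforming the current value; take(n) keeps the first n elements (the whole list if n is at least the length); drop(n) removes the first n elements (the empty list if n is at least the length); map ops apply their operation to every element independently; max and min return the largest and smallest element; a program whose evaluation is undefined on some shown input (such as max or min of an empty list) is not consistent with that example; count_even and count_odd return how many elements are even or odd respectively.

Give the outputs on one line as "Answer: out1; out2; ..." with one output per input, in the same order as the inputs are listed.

Execution, op by op:
  [15, 25, 32] -> [75, 125, 160] -> [-75, -125, -160] -> [] -> 0
  [44, -29, -16, 9, -14, 4, -8] -> [220, -145, -80, 45, -70, 20, -40] -> [-220, 145, 80, -45, 70, -20, 40] -> [-45, 70, -20, 40] -> 1
  [-6, -36, -33, 2, 11] -> [-30, -180, -165, 10, 55] -> [30, 180, 165, -10, -55] -> [-10, -55] -> 1

0; 1; 1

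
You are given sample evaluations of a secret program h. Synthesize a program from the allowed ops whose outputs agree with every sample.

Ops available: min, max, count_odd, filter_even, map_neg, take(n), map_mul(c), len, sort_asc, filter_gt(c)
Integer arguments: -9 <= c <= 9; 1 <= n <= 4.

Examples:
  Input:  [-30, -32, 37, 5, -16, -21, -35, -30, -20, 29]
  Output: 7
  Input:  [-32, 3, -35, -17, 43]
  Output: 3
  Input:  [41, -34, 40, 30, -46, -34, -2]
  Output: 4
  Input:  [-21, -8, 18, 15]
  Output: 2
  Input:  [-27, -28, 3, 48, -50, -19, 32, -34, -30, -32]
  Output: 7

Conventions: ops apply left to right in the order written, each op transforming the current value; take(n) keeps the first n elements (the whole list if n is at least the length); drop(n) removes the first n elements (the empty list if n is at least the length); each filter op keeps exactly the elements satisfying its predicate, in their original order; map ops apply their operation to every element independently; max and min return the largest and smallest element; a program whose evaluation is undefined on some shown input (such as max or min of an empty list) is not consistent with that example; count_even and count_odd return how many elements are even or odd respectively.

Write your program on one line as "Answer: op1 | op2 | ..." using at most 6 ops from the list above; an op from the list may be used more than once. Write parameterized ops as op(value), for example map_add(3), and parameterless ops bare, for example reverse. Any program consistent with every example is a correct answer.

map_mul(-5) | sort_asc | map_mul(5) | filter_gt(3) | len

Check, running the answer program on each example:
  [-30, -32, 37, 5, -16, -21, -35, -30, -20, 29] -> [150, 160, -185, -25, 80, 105, 175, 150, 100, -145] -> [-185, -145, -25, 80, 100, 105, 150, 150, 160, 175] -> [-925, -725, -125, 400, 500, 525, 750, 750, 800, 875] -> [400, 500, 525, 750, 750, 800, 875] -> 7
  [-32, 3, -35, -17, 43] -> [160, -15, 175, 85, -215] -> [-215, -15, 85, 160, 175] -> [-1075, -75, 425, 800, 875] -> [425, 800, 875] -> 3
  [41, -34, 40, 30, -46, -34, -2] -> [-205, 170, -200, -150, 230, 170, 10] -> [-205, -200, -150, 10, 170, 170, 230] -> [-1025, -1000, -750, 50, 850, 850, 1150] -> [50, 850, 850, 1150] -> 4
  [-21, -8, 18, 15] -> [105, 40, -90, -75] -> [-90, -75, 40, 105] -> [-450, -375, 200, 525] -> [200, 525] -> 2
  [-27, -28, 3, 48, -50, -19, 32, -34, -30, -32] -> [135, 140, -15, -240, 250, 95, -160, 170, 150, 160] -> [-240, -160, -15, 95, 135, 140, 150, 160, 170, 250] -> [-1200, -800, -75, 475, 675, 700, 750, 800, 850, 1250] -> [475, 675, 700, 750, 800, 850, 1250] -> 7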